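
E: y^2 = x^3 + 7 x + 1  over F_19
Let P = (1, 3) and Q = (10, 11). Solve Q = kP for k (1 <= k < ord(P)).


Enumerate multiples of P until we hit Q = (10, 11):
  1P = (1, 3)
  2P = (5, 3)
  3P = (13, 16)
  4P = (10, 11)
Match found at i = 4.

k = 4


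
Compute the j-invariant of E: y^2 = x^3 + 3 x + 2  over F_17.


Delta = -16(4 a^3 + 27 b^2) mod 17 = 12
-1728 * (4 a)^3 = -1728 * (4*3)^3 mod 17 = 15
j = 15 * 12^(-1) mod 17 = 14

j = 14 (mod 17)


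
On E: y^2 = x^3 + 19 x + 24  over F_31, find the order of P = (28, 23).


Compute successive multiples of P until we hit O:
  1P = (28, 23)
  2P = (7, 29)
  3P = (10, 25)
  4P = (11, 13)
  5P = (2, 16)
  6P = (29, 28)
  7P = (30, 29)
  8P = (13, 22)
  ... (continuing to 25P)
  25P = O

ord(P) = 25


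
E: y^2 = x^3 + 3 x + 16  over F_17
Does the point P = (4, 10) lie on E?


Check whether y^2 = x^3 + 3 x + 16 (mod 17) for (x, y) = (4, 10).
LHS: y^2 = 10^2 mod 17 = 15
RHS: x^3 + 3 x + 16 = 4^3 + 3*4 + 16 mod 17 = 7
LHS != RHS

No, not on the curve


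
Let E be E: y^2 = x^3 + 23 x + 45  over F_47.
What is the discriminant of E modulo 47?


4 a^3 + 27 b^2 = 4*23^3 + 27*45^2 = 48668 + 54675 = 103343
Delta = -16 * (103343) = -1653488
Delta mod 47 = 19

Delta = 19 (mod 47)


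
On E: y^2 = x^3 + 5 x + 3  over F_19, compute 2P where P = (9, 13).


Doubling: s = (3 x1^2 + a) / (2 y1)
s = (3*9^2 + 5) / (2*13) mod 19 = 11
x3 = s^2 - 2 x1 mod 19 = 11^2 - 2*9 = 8
y3 = s (x1 - x3) - y1 mod 19 = 11 * (9 - 8) - 13 = 17

2P = (8, 17)


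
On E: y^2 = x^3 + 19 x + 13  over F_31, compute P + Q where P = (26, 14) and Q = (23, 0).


P != Q, so use the chord formula.
s = (y2 - y1) / (x2 - x1) = (17) / (28) mod 31 = 15
x3 = s^2 - x1 - x2 mod 31 = 15^2 - 26 - 23 = 21
y3 = s (x1 - x3) - y1 mod 31 = 15 * (26 - 21) - 14 = 30

P + Q = (21, 30)


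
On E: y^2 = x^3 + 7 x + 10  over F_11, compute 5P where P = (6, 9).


k = 5 = 101_2 (binary, LSB first: 101)
Double-and-add from P = (6, 9):
  bit 0 = 1: acc = O + (6, 9) = (6, 9)
  bit 1 = 0: acc unchanged = (6, 9)
  bit 2 = 1: acc = (6, 9) + (3, 6) = (3, 5)

5P = (3, 5)


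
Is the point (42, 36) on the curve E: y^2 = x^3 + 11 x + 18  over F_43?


Check whether y^2 = x^3 + 11 x + 18 (mod 43) for (x, y) = (42, 36).
LHS: y^2 = 36^2 mod 43 = 6
RHS: x^3 + 11 x + 18 = 42^3 + 11*42 + 18 mod 43 = 6
LHS = RHS

Yes, on the curve


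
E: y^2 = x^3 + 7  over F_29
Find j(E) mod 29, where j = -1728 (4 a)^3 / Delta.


Delta = -16(4 a^3 + 27 b^2) mod 29 = 2
-1728 * (4 a)^3 = -1728 * (4*0)^3 mod 29 = 0
j = 0 * 2^(-1) mod 29 = 0

j = 0 (mod 29)


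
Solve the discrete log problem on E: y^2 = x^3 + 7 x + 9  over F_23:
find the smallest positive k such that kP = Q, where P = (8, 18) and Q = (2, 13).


Enumerate multiples of P until we hit Q = (2, 13):
  1P = (8, 18)
  2P = (15, 4)
  3P = (4, 20)
  4P = (17, 21)
  5P = (16, 10)
  6P = (0, 20)
  7P = (5, 10)
  8P = (12, 2)
  9P = (19, 3)
  10P = (22, 22)
  11P = (2, 10)
  12P = (2, 13)
Match found at i = 12.

k = 12


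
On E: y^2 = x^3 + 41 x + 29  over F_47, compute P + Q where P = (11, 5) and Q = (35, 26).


P != Q, so use the chord formula.
s = (y2 - y1) / (x2 - x1) = (21) / (24) mod 47 = 42
x3 = s^2 - x1 - x2 mod 47 = 42^2 - 11 - 35 = 26
y3 = s (x1 - x3) - y1 mod 47 = 42 * (11 - 26) - 5 = 23

P + Q = (26, 23)


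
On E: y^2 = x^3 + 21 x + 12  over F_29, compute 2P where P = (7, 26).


Doubling: s = (3 x1^2 + a) / (2 y1)
s = (3*7^2 + 21) / (2*26) mod 29 = 1
x3 = s^2 - 2 x1 mod 29 = 1^2 - 2*7 = 16
y3 = s (x1 - x3) - y1 mod 29 = 1 * (7 - 16) - 26 = 23

2P = (16, 23)


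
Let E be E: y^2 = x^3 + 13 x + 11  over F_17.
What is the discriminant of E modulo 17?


4 a^3 + 27 b^2 = 4*13^3 + 27*11^2 = 8788 + 3267 = 12055
Delta = -16 * (12055) = -192880
Delta mod 17 = 2

Delta = 2 (mod 17)


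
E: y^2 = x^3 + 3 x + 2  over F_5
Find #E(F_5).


For each x in F_5, count y with y^2 = x^3 + 3 x + 2 mod 5:
  x = 1: RHS = 1, y in [1, 4]  -> 2 point(s)
  x = 2: RHS = 1, y in [1, 4]  -> 2 point(s)
Affine points: 4. Add the point at infinity: total = 5.

#E(F_5) = 5


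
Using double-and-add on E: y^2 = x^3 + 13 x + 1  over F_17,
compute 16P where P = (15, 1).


k = 16 = 10000_2 (binary, LSB first: 00001)
Double-and-add from P = (15, 1):
  bit 0 = 0: acc unchanged = O
  bit 1 = 0: acc unchanged = O
  bit 2 = 0: acc unchanged = O
  bit 3 = 0: acc unchanged = O
  bit 4 = 1: acc = O + (11, 9) = (11, 9)

16P = (11, 9)


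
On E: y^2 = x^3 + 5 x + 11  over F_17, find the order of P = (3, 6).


Compute successive multiples of P until we hit O:
  1P = (3, 6)
  2P = (3, 11)
  3P = O

ord(P) = 3


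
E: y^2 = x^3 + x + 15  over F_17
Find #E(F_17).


For each x in F_17, count y with y^2 = x^3 + 1 x + 15 mod 17:
  x = 0: RHS = 15, y in [7, 10]  -> 2 point(s)
  x = 1: RHS = 0, y in [0]  -> 1 point(s)
  x = 2: RHS = 8, y in [5, 12]  -> 2 point(s)
  x = 4: RHS = 15, y in [7, 10]  -> 2 point(s)
  x = 5: RHS = 9, y in [3, 14]  -> 2 point(s)
  x = 6: RHS = 16, y in [4, 13]  -> 2 point(s)
  x = 7: RHS = 8, y in [5, 12]  -> 2 point(s)
  x = 8: RHS = 8, y in [5, 12]  -> 2 point(s)
  x = 12: RHS = 4, y in [2, 15]  -> 2 point(s)
  x = 13: RHS = 15, y in [7, 10]  -> 2 point(s)
  x = 14: RHS = 2, y in [6, 11]  -> 2 point(s)
  x = 16: RHS = 13, y in [8, 9]  -> 2 point(s)
Affine points: 23. Add the point at infinity: total = 24.

#E(F_17) = 24


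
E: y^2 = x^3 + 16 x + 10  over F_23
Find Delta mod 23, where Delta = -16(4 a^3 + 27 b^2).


4 a^3 + 27 b^2 = 4*16^3 + 27*10^2 = 16384 + 2700 = 19084
Delta = -16 * (19084) = -305344
Delta mod 23 = 4

Delta = 4 (mod 23)


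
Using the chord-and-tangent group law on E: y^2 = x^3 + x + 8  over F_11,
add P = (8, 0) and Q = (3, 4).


P != Q, so use the chord formula.
s = (y2 - y1) / (x2 - x1) = (4) / (6) mod 11 = 8
x3 = s^2 - x1 - x2 mod 11 = 8^2 - 8 - 3 = 9
y3 = s (x1 - x3) - y1 mod 11 = 8 * (8 - 9) - 0 = 3

P + Q = (9, 3)


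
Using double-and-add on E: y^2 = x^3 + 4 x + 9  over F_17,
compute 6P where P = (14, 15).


k = 6 = 110_2 (binary, LSB first: 011)
Double-and-add from P = (14, 15):
  bit 0 = 0: acc unchanged = O
  bit 1 = 1: acc = O + (14, 2) = (14, 2)
  bit 2 = 1: acc = (14, 2) + (14, 15) = O

6P = O


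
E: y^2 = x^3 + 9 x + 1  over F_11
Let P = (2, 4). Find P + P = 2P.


Doubling: s = (3 x1^2 + a) / (2 y1)
s = (3*2^2 + 9) / (2*4) mod 11 = 4
x3 = s^2 - 2 x1 mod 11 = 4^2 - 2*2 = 1
y3 = s (x1 - x3) - y1 mod 11 = 4 * (2 - 1) - 4 = 0

2P = (1, 0)


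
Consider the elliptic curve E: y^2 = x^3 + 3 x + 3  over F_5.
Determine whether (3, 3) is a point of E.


Check whether y^2 = x^3 + 3 x + 3 (mod 5) for (x, y) = (3, 3).
LHS: y^2 = 3^2 mod 5 = 4
RHS: x^3 + 3 x + 3 = 3^3 + 3*3 + 3 mod 5 = 4
LHS = RHS

Yes, on the curve


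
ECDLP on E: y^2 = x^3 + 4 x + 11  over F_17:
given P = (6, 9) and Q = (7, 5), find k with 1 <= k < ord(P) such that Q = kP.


Enumerate multiples of P until we hit Q = (7, 5):
  1P = (6, 9)
  2P = (3, 4)
  3P = (7, 12)
  4P = (13, 4)
  5P = (11, 14)
  6P = (1, 13)
  7P = (12, 6)
  8P = (12, 11)
  9P = (1, 4)
  10P = (11, 3)
  11P = (13, 13)
  12P = (7, 5)
Match found at i = 12.

k = 12


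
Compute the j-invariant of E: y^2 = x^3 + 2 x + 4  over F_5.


Delta = -16(4 a^3 + 27 b^2) mod 5 = 1
-1728 * (4 a)^3 = -1728 * (4*2)^3 mod 5 = 4
j = 4 * 1^(-1) mod 5 = 4

j = 4 (mod 5)


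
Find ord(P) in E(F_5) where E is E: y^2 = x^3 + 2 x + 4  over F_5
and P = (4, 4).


Compute successive multiples of P until we hit O:
  1P = (4, 4)
  2P = (2, 1)
  3P = (0, 2)
  4P = (0, 3)
  5P = (2, 4)
  6P = (4, 1)
  7P = O

ord(P) = 7


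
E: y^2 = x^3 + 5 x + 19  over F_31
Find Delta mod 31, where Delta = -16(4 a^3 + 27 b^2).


4 a^3 + 27 b^2 = 4*5^3 + 27*19^2 = 500 + 9747 = 10247
Delta = -16 * (10247) = -163952
Delta mod 31 = 7

Delta = 7 (mod 31)


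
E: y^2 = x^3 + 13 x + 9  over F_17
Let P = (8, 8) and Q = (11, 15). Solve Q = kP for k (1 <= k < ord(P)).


Enumerate multiples of P until we hit Q = (11, 15):
  1P = (8, 8)
  2P = (2, 3)
  3P = (11, 15)
Match found at i = 3.

k = 3


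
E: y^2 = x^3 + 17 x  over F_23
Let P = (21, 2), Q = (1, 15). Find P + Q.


P != Q, so use the chord formula.
s = (y2 - y1) / (x2 - x1) = (13) / (3) mod 23 = 12
x3 = s^2 - x1 - x2 mod 23 = 12^2 - 21 - 1 = 7
y3 = s (x1 - x3) - y1 mod 23 = 12 * (21 - 7) - 2 = 5

P + Q = (7, 5)


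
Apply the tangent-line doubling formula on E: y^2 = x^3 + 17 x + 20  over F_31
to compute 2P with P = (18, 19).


Doubling: s = (3 x1^2 + a) / (2 y1)
s = (3*18^2 + 17) / (2*19) mod 31 = 4
x3 = s^2 - 2 x1 mod 31 = 4^2 - 2*18 = 11
y3 = s (x1 - x3) - y1 mod 31 = 4 * (18 - 11) - 19 = 9

2P = (11, 9)


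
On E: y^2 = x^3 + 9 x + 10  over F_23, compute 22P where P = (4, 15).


k = 22 = 10110_2 (binary, LSB first: 01101)
Double-and-add from P = (4, 15):
  bit 0 = 0: acc unchanged = O
  bit 1 = 1: acc = O + (17, 4) = (17, 4)
  bit 2 = 1: acc = (17, 4) + (2, 17) = (7, 18)
  bit 3 = 0: acc unchanged = (7, 18)
  bit 4 = 1: acc = (7, 18) + (15, 22) = (7, 5)

22P = (7, 5)


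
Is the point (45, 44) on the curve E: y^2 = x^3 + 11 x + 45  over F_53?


Check whether y^2 = x^3 + 11 x + 45 (mod 53) for (x, y) = (45, 44).
LHS: y^2 = 44^2 mod 53 = 28
RHS: x^3 + 11 x + 45 = 45^3 + 11*45 + 45 mod 53 = 28
LHS = RHS

Yes, on the curve


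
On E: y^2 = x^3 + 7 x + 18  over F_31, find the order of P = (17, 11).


Compute successive multiples of P until we hit O:
  1P = (17, 11)
  2P = (25, 15)
  3P = (28, 30)
  4P = (0, 24)
  5P = (3, 2)
  6P = (16, 14)
  7P = (7, 21)
  8P = (8, 11)
  ... (continuing to 42P)
  42P = O

ord(P) = 42


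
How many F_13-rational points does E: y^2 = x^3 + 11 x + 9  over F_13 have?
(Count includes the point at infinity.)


For each x in F_13, count y with y^2 = x^3 + 11 x + 9 mod 13:
  x = 0: RHS = 9, y in [3, 10]  -> 2 point(s)
  x = 2: RHS = 0, y in [0]  -> 1 point(s)
  x = 3: RHS = 4, y in [2, 11]  -> 2 point(s)
  x = 4: RHS = 0, y in [0]  -> 1 point(s)
  x = 7: RHS = 0, y in [0]  -> 1 point(s)
  x = 10: RHS = 1, y in [1, 12]  -> 2 point(s)
  x = 12: RHS = 10, y in [6, 7]  -> 2 point(s)
Affine points: 11. Add the point at infinity: total = 12.

#E(F_13) = 12


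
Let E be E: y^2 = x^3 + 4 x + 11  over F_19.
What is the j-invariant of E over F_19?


Delta = -16(4 a^3 + 27 b^2) mod 19 = 5
-1728 * (4 a)^3 = -1728 * (4*4)^3 mod 19 = 11
j = 11 * 5^(-1) mod 19 = 6

j = 6 (mod 19)


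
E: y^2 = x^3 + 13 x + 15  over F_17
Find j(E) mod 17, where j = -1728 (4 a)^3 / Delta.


Delta = -16(4 a^3 + 27 b^2) mod 17 = 5
-1728 * (4 a)^3 = -1728 * (4*13)^3 mod 17 = 6
j = 6 * 5^(-1) mod 17 = 8

j = 8 (mod 17)


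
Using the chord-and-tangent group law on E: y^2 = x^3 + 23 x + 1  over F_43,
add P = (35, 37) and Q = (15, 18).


P != Q, so use the chord formula.
s = (y2 - y1) / (x2 - x1) = (24) / (23) mod 43 = 16
x3 = s^2 - x1 - x2 mod 43 = 16^2 - 35 - 15 = 34
y3 = s (x1 - x3) - y1 mod 43 = 16 * (35 - 34) - 37 = 22

P + Q = (34, 22)


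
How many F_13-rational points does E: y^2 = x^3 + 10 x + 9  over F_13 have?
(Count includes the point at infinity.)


For each x in F_13, count y with y^2 = x^3 + 10 x + 9 mod 13:
  x = 0: RHS = 9, y in [3, 10]  -> 2 point(s)
  x = 3: RHS = 1, y in [1, 12]  -> 2 point(s)
  x = 4: RHS = 9, y in [3, 10]  -> 2 point(s)
  x = 6: RHS = 12, y in [5, 8]  -> 2 point(s)
  x = 8: RHS = 3, y in [4, 9]  -> 2 point(s)
  x = 9: RHS = 9, y in [3, 10]  -> 2 point(s)
  x = 10: RHS = 4, y in [2, 11]  -> 2 point(s)
Affine points: 14. Add the point at infinity: total = 15.

#E(F_13) = 15


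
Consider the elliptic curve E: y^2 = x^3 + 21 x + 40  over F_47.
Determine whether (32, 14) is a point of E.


Check whether y^2 = x^3 + 21 x + 40 (mod 47) for (x, y) = (32, 14).
LHS: y^2 = 14^2 mod 47 = 8
RHS: x^3 + 21 x + 40 = 32^3 + 21*32 + 40 mod 47 = 16
LHS != RHS

No, not on the curve


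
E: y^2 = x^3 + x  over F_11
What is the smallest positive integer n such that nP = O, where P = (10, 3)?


Compute successive multiples of P until we hit O:
  1P = (10, 3)
  2P = (0, 0)
  3P = (10, 8)
  4P = O

ord(P) = 4


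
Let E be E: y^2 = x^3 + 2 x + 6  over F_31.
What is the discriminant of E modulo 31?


4 a^3 + 27 b^2 = 4*2^3 + 27*6^2 = 32 + 972 = 1004
Delta = -16 * (1004) = -16064
Delta mod 31 = 25

Delta = 25 (mod 31)


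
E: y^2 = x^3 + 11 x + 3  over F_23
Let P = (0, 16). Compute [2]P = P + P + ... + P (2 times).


k = 2 = 10_2 (binary, LSB first: 01)
Double-and-add from P = (0, 16):
  bit 0 = 0: acc unchanged = O
  bit 1 = 1: acc = O + (12, 0) = (12, 0)

2P = (12, 0)


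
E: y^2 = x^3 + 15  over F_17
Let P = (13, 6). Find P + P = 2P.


Doubling: s = (3 x1^2 + a) / (2 y1)
s = (3*13^2 + 0) / (2*6) mod 17 = 4
x3 = s^2 - 2 x1 mod 17 = 4^2 - 2*13 = 7
y3 = s (x1 - x3) - y1 mod 17 = 4 * (13 - 7) - 6 = 1

2P = (7, 1)


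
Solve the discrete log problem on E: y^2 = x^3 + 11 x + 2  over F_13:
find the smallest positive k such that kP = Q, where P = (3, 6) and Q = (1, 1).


Enumerate multiples of P until we hit Q = (1, 1):
  1P = (3, 6)
  2P = (8, 2)
  3P = (12, 9)
  4P = (1, 12)
  5P = (5, 0)
  6P = (1, 1)
Match found at i = 6.

k = 6


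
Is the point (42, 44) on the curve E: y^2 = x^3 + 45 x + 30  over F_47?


Check whether y^2 = x^3 + 45 x + 30 (mod 47) for (x, y) = (42, 44).
LHS: y^2 = 44^2 mod 47 = 9
RHS: x^3 + 45 x + 30 = 42^3 + 45*42 + 30 mod 47 = 9
LHS = RHS

Yes, on the curve


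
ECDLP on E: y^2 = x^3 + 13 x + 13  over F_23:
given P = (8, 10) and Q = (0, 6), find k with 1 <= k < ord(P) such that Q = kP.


Enumerate multiples of P until we hit Q = (0, 6):
  1P = (8, 10)
  2P = (10, 4)
  3P = (14, 8)
  4P = (19, 9)
  5P = (0, 6)
Match found at i = 5.

k = 5


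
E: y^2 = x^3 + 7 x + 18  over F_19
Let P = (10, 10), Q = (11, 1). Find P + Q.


P != Q, so use the chord formula.
s = (y2 - y1) / (x2 - x1) = (10) / (1) mod 19 = 10
x3 = s^2 - x1 - x2 mod 19 = 10^2 - 10 - 11 = 3
y3 = s (x1 - x3) - y1 mod 19 = 10 * (10 - 3) - 10 = 3

P + Q = (3, 3)


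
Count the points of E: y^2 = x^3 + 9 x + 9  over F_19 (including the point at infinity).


For each x in F_19, count y with y^2 = x^3 + 9 x + 9 mod 19:
  x = 0: RHS = 9, y in [3, 16]  -> 2 point(s)
  x = 1: RHS = 0, y in [0]  -> 1 point(s)
  x = 2: RHS = 16, y in [4, 15]  -> 2 point(s)
  x = 3: RHS = 6, y in [5, 14]  -> 2 point(s)
  x = 7: RHS = 16, y in [4, 15]  -> 2 point(s)
  x = 8: RHS = 4, y in [2, 17]  -> 2 point(s)
  x = 10: RHS = 16, y in [4, 15]  -> 2 point(s)
  x = 13: RHS = 5, y in [9, 10]  -> 2 point(s)
  x = 15: RHS = 4, y in [2, 17]  -> 2 point(s)
Affine points: 17. Add the point at infinity: total = 18.

#E(F_19) = 18


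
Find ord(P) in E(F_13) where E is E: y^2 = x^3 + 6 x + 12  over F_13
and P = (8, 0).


Compute successive multiples of P until we hit O:
  1P = (8, 0)
  2P = O

ord(P) = 2


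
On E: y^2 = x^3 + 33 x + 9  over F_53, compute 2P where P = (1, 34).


Doubling: s = (3 x1^2 + a) / (2 y1)
s = (3*1^2 + 33) / (2*34) mod 53 = 13
x3 = s^2 - 2 x1 mod 53 = 13^2 - 2*1 = 8
y3 = s (x1 - x3) - y1 mod 53 = 13 * (1 - 8) - 34 = 34

2P = (8, 34)


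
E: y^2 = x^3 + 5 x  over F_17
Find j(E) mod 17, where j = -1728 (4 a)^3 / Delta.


Delta = -16(4 a^3 + 27 b^2) mod 17 = 7
-1728 * (4 a)^3 = -1728 * (4*5)^3 mod 17 = 9
j = 9 * 7^(-1) mod 17 = 11

j = 11 (mod 17)


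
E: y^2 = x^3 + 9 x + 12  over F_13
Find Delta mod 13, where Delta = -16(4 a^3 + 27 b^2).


4 a^3 + 27 b^2 = 4*9^3 + 27*12^2 = 2916 + 3888 = 6804
Delta = -16 * (6804) = -108864
Delta mod 13 = 11

Delta = 11 (mod 13)


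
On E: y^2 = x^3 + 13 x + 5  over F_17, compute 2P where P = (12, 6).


k = 2 = 10_2 (binary, LSB first: 01)
Double-and-add from P = (12, 6):
  bit 0 = 0: acc unchanged = O
  bit 1 = 1: acc = O + (9, 16) = (9, 16)

2P = (9, 16)


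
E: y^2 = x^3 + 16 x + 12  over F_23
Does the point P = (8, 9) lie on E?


Check whether y^2 = x^3 + 16 x + 12 (mod 23) for (x, y) = (8, 9).
LHS: y^2 = 9^2 mod 23 = 12
RHS: x^3 + 16 x + 12 = 8^3 + 16*8 + 12 mod 23 = 8
LHS != RHS

No, not on the curve


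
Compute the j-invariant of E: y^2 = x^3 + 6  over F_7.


Delta = -16(4 a^3 + 27 b^2) mod 7 = 2
-1728 * (4 a)^3 = -1728 * (4*0)^3 mod 7 = 0
j = 0 * 2^(-1) mod 7 = 0

j = 0 (mod 7)


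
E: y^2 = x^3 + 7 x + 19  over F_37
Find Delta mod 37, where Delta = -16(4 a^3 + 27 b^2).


4 a^3 + 27 b^2 = 4*7^3 + 27*19^2 = 1372 + 9747 = 11119
Delta = -16 * (11119) = -177904
Delta mod 37 = 29

Delta = 29 (mod 37)


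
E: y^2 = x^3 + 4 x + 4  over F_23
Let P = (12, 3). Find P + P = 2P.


Doubling: s = (3 x1^2 + a) / (2 y1)
s = (3*12^2 + 4) / (2*3) mod 23 = 19
x3 = s^2 - 2 x1 mod 23 = 19^2 - 2*12 = 15
y3 = s (x1 - x3) - y1 mod 23 = 19 * (12 - 15) - 3 = 9

2P = (15, 9)


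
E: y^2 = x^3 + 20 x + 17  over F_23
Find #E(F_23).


For each x in F_23, count y with y^2 = x^3 + 20 x + 17 mod 23:
  x = 3: RHS = 12, y in [9, 14]  -> 2 point(s)
  x = 4: RHS = 0, y in [0]  -> 1 point(s)
  x = 5: RHS = 12, y in [9, 14]  -> 2 point(s)
  x = 6: RHS = 8, y in [10, 13]  -> 2 point(s)
  x = 9: RHS = 6, y in [11, 12]  -> 2 point(s)
  x = 11: RHS = 4, y in [2, 21]  -> 2 point(s)
  x = 13: RHS = 13, y in [6, 17]  -> 2 point(s)
  x = 15: RHS = 12, y in [9, 14]  -> 2 point(s)
  x = 17: RHS = 3, y in [7, 16]  -> 2 point(s)
Affine points: 17. Add the point at infinity: total = 18.

#E(F_23) = 18


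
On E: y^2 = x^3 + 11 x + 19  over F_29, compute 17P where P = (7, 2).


k = 17 = 10001_2 (binary, LSB first: 10001)
Double-and-add from P = (7, 2):
  bit 0 = 1: acc = O + (7, 2) = (7, 2)
  bit 1 = 0: acc unchanged = (7, 2)
  bit 2 = 0: acc unchanged = (7, 2)
  bit 3 = 0: acc unchanged = (7, 2)
  bit 4 = 1: acc = (7, 2) + (28, 23) = (24, 10)

17P = (24, 10)


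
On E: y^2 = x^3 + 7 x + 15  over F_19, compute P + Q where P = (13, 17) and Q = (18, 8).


P != Q, so use the chord formula.
s = (y2 - y1) / (x2 - x1) = (10) / (5) mod 19 = 2
x3 = s^2 - x1 - x2 mod 19 = 2^2 - 13 - 18 = 11
y3 = s (x1 - x3) - y1 mod 19 = 2 * (13 - 11) - 17 = 6

P + Q = (11, 6)


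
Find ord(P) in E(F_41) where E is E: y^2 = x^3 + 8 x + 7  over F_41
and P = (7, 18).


Compute successive multiples of P until we hit O:
  1P = (7, 18)
  2P = (4, 12)
  3P = (34, 10)
  4P = (2, 20)
  5P = (1, 37)
  6P = (10, 12)
  7P = (28, 24)
  8P = (27, 29)
  ... (continuing to 37P)
  37P = O

ord(P) = 37


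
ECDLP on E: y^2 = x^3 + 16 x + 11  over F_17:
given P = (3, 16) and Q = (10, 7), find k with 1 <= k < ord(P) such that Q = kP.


Enumerate multiples of P until we hit Q = (10, 7):
  1P = (3, 16)
  2P = (10, 7)
Match found at i = 2.

k = 2


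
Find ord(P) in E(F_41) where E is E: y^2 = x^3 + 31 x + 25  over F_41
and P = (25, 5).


Compute successive multiples of P until we hit O:
  1P = (25, 5)
  2P = (36, 14)
  3P = (1, 37)
  4P = (35, 22)
  5P = (13, 40)
  6P = (34, 11)
  7P = (28, 34)
  8P = (4, 34)
  ... (continuing to 47P)
  47P = O

ord(P) = 47


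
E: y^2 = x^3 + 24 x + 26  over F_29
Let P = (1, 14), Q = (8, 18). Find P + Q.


P != Q, so use the chord formula.
s = (y2 - y1) / (x2 - x1) = (4) / (7) mod 29 = 13
x3 = s^2 - x1 - x2 mod 29 = 13^2 - 1 - 8 = 15
y3 = s (x1 - x3) - y1 mod 29 = 13 * (1 - 15) - 14 = 7

P + Q = (15, 7)


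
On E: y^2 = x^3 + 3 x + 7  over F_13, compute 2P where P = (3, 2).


k = 2 = 10_2 (binary, LSB first: 01)
Double-and-add from P = (3, 2):
  bit 0 = 0: acc unchanged = O
  bit 1 = 1: acc = O + (8, 6) = (8, 6)

2P = (8, 6)


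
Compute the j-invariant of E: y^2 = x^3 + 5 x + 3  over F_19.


Delta = -16(4 a^3 + 27 b^2) mod 19 = 6
-1728 * (4 a)^3 = -1728 * (4*5)^3 mod 19 = 1
j = 1 * 6^(-1) mod 19 = 16

j = 16 (mod 19)


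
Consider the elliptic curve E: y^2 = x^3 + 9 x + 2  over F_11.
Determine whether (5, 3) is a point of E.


Check whether y^2 = x^3 + 9 x + 2 (mod 11) for (x, y) = (5, 3).
LHS: y^2 = 3^2 mod 11 = 9
RHS: x^3 + 9 x + 2 = 5^3 + 9*5 + 2 mod 11 = 7
LHS != RHS

No, not on the curve


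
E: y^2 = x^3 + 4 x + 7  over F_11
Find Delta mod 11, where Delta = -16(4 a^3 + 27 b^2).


4 a^3 + 27 b^2 = 4*4^3 + 27*7^2 = 256 + 1323 = 1579
Delta = -16 * (1579) = -25264
Delta mod 11 = 3

Delta = 3 (mod 11)


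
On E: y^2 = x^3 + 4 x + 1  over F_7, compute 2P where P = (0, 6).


Doubling: s = (3 x1^2 + a) / (2 y1)
s = (3*0^2 + 4) / (2*6) mod 7 = 5
x3 = s^2 - 2 x1 mod 7 = 5^2 - 2*0 = 4
y3 = s (x1 - x3) - y1 mod 7 = 5 * (0 - 4) - 6 = 2

2P = (4, 2)


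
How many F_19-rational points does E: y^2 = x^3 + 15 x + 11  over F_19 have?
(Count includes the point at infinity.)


For each x in F_19, count y with y^2 = x^3 + 15 x + 11 mod 19:
  x = 0: RHS = 11, y in [7, 12]  -> 2 point(s)
  x = 2: RHS = 11, y in [7, 12]  -> 2 point(s)
  x = 3: RHS = 7, y in [8, 11]  -> 2 point(s)
  x = 8: RHS = 16, y in [4, 15]  -> 2 point(s)
  x = 9: RHS = 1, y in [1, 18]  -> 2 point(s)
  x = 11: RHS = 6, y in [5, 14]  -> 2 point(s)
  x = 12: RHS = 0, y in [0]  -> 1 point(s)
  x = 13: RHS = 9, y in [3, 16]  -> 2 point(s)
  x = 14: RHS = 1, y in [1, 18]  -> 2 point(s)
  x = 15: RHS = 1, y in [1, 18]  -> 2 point(s)
  x = 17: RHS = 11, y in [7, 12]  -> 2 point(s)
Affine points: 21. Add the point at infinity: total = 22.

#E(F_19) = 22


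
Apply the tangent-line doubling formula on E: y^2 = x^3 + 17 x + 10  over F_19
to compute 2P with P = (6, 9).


Doubling: s = (3 x1^2 + a) / (2 y1)
s = (3*6^2 + 17) / (2*9) mod 19 = 8
x3 = s^2 - 2 x1 mod 19 = 8^2 - 2*6 = 14
y3 = s (x1 - x3) - y1 mod 19 = 8 * (6 - 14) - 9 = 3

2P = (14, 3)


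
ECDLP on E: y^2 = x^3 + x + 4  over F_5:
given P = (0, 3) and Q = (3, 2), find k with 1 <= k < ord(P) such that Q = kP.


Enumerate multiples of P until we hit Q = (3, 2):
  1P = (0, 3)
  2P = (1, 1)
  3P = (3, 3)
  4P = (2, 2)
  5P = (2, 3)
  6P = (3, 2)
Match found at i = 6.

k = 6


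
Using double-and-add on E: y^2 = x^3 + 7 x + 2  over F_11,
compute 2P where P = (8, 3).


k = 2 = 10_2 (binary, LSB first: 01)
Double-and-add from P = (8, 3):
  bit 0 = 0: acc unchanged = O
  bit 1 = 1: acc = O + (10, 4) = (10, 4)

2P = (10, 4)


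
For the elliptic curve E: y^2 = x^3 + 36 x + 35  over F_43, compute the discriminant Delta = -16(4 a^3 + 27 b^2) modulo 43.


4 a^3 + 27 b^2 = 4*36^3 + 27*35^2 = 186624 + 33075 = 219699
Delta = -16 * (219699) = -3515184
Delta mod 43 = 23

Delta = 23 (mod 43)


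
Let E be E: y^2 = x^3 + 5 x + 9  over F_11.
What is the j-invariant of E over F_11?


Delta = -16(4 a^3 + 27 b^2) mod 11 = 7
-1728 * (4 a)^3 = -1728 * (4*5)^3 mod 11 = 8
j = 8 * 7^(-1) mod 11 = 9

j = 9 (mod 11)


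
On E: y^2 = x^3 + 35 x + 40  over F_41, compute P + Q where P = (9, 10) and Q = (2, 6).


P != Q, so use the chord formula.
s = (y2 - y1) / (x2 - x1) = (37) / (34) mod 41 = 24
x3 = s^2 - x1 - x2 mod 41 = 24^2 - 9 - 2 = 32
y3 = s (x1 - x3) - y1 mod 41 = 24 * (9 - 32) - 10 = 12

P + Q = (32, 12)


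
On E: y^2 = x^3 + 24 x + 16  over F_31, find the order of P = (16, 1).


Compute successive multiples of P until we hit O:
  1P = (16, 1)
  2P = (17, 6)
  3P = (23, 26)
  4P = (25, 20)
  5P = (9, 0)
  6P = (25, 11)
  7P = (23, 5)
  8P = (17, 25)
  ... (continuing to 10P)
  10P = O

ord(P) = 10


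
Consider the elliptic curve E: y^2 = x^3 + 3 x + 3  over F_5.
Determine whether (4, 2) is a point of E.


Check whether y^2 = x^3 + 3 x + 3 (mod 5) for (x, y) = (4, 2).
LHS: y^2 = 2^2 mod 5 = 4
RHS: x^3 + 3 x + 3 = 4^3 + 3*4 + 3 mod 5 = 4
LHS = RHS

Yes, on the curve


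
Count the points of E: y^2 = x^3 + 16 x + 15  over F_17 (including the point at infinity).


For each x in F_17, count y with y^2 = x^3 + 16 x + 15 mod 17:
  x = 0: RHS = 15, y in [7, 10]  -> 2 point(s)
  x = 1: RHS = 15, y in [7, 10]  -> 2 point(s)
  x = 2: RHS = 4, y in [2, 15]  -> 2 point(s)
  x = 5: RHS = 16, y in [4, 13]  -> 2 point(s)
  x = 6: RHS = 4, y in [2, 15]  -> 2 point(s)
  x = 8: RHS = 9, y in [3, 14]  -> 2 point(s)
  x = 9: RHS = 4, y in [2, 15]  -> 2 point(s)
  x = 10: RHS = 2, y in [6, 11]  -> 2 point(s)
  x = 11: RHS = 9, y in [3, 14]  -> 2 point(s)
  x = 14: RHS = 8, y in [5, 12]  -> 2 point(s)
  x = 15: RHS = 9, y in [3, 14]  -> 2 point(s)
  x = 16: RHS = 15, y in [7, 10]  -> 2 point(s)
Affine points: 24. Add the point at infinity: total = 25.

#E(F_17) = 25


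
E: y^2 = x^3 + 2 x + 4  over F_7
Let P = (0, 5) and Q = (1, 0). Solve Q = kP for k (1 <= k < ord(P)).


Enumerate multiples of P until we hit Q = (1, 0):
  1P = (0, 5)
  2P = (2, 3)
  3P = (6, 1)
  4P = (3, 4)
  5P = (1, 0)
Match found at i = 5.

k = 5


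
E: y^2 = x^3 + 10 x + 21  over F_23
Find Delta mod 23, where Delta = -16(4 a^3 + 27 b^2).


4 a^3 + 27 b^2 = 4*10^3 + 27*21^2 = 4000 + 11907 = 15907
Delta = -16 * (15907) = -254512
Delta mod 23 = 6

Delta = 6 (mod 23)


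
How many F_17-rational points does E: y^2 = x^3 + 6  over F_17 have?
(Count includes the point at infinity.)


For each x in F_17, count y with y^2 = x^3 + 0 x + 6 mod 17:
  x = 3: RHS = 16, y in [4, 13]  -> 2 point(s)
  x = 4: RHS = 2, y in [6, 11]  -> 2 point(s)
  x = 6: RHS = 1, y in [1, 16]  -> 2 point(s)
  x = 7: RHS = 9, y in [3, 14]  -> 2 point(s)
  x = 8: RHS = 8, y in [5, 12]  -> 2 point(s)
  x = 9: RHS = 4, y in [2, 15]  -> 2 point(s)
  x = 12: RHS = 0, y in [0]  -> 1 point(s)
  x = 14: RHS = 13, y in [8, 9]  -> 2 point(s)
  x = 15: RHS = 15, y in [7, 10]  -> 2 point(s)
Affine points: 17. Add the point at infinity: total = 18.

#E(F_17) = 18


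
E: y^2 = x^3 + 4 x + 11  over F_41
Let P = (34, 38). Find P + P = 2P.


Doubling: s = (3 x1^2 + a) / (2 y1)
s = (3*34^2 + 4) / (2*38) mod 41 = 9
x3 = s^2 - 2 x1 mod 41 = 9^2 - 2*34 = 13
y3 = s (x1 - x3) - y1 mod 41 = 9 * (34 - 13) - 38 = 28

2P = (13, 28)


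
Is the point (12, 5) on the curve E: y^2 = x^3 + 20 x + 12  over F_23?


Check whether y^2 = x^3 + 20 x + 12 (mod 23) for (x, y) = (12, 5).
LHS: y^2 = 5^2 mod 23 = 2
RHS: x^3 + 20 x + 12 = 12^3 + 20*12 + 12 mod 23 = 2
LHS = RHS

Yes, on the curve


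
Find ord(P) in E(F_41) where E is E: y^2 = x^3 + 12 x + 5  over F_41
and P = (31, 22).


Compute successive multiples of P until we hit O:
  1P = (31, 22)
  2P = (12, 27)
  3P = (0, 13)
  4P = (35, 39)
  5P = (11, 22)
  6P = (40, 19)
  7P = (2, 23)
  8P = (10, 31)
  ... (continuing to 37P)
  37P = O

ord(P) = 37


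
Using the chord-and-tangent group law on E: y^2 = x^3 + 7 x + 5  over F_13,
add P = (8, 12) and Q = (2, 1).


P != Q, so use the chord formula.
s = (y2 - y1) / (x2 - x1) = (2) / (7) mod 13 = 4
x3 = s^2 - x1 - x2 mod 13 = 4^2 - 8 - 2 = 6
y3 = s (x1 - x3) - y1 mod 13 = 4 * (8 - 6) - 12 = 9

P + Q = (6, 9)


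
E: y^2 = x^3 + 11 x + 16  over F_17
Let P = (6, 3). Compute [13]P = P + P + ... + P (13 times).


k = 13 = 1101_2 (binary, LSB first: 1011)
Double-and-add from P = (6, 3):
  bit 0 = 1: acc = O + (6, 3) = (6, 3)
  bit 1 = 0: acc unchanged = (6, 3)
  bit 2 = 1: acc = (6, 3) + (16, 2) = (3, 12)
  bit 3 = 1: acc = (3, 12) + (10, 2) = (5, 3)

13P = (5, 3)


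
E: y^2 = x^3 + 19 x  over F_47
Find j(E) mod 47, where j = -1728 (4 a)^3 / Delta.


Delta = -16(4 a^3 + 27 b^2) mod 47 = 4
-1728 * (4 a)^3 = -1728 * (4*19)^3 mod 47 = 3
j = 3 * 4^(-1) mod 47 = 36

j = 36 (mod 47)


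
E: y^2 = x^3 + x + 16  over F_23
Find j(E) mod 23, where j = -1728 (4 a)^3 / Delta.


Delta = -16(4 a^3 + 27 b^2) mod 23 = 20
-1728 * (4 a)^3 = -1728 * (4*1)^3 mod 23 = 15
j = 15 * 20^(-1) mod 23 = 18

j = 18 (mod 23)


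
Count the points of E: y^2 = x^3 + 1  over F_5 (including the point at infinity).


For each x in F_5, count y with y^2 = x^3 + 0 x + 1 mod 5:
  x = 0: RHS = 1, y in [1, 4]  -> 2 point(s)
  x = 2: RHS = 4, y in [2, 3]  -> 2 point(s)
  x = 4: RHS = 0, y in [0]  -> 1 point(s)
Affine points: 5. Add the point at infinity: total = 6.

#E(F_5) = 6


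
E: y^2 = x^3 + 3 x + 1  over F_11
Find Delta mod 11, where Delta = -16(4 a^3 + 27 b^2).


4 a^3 + 27 b^2 = 4*3^3 + 27*1^2 = 108 + 27 = 135
Delta = -16 * (135) = -2160
Delta mod 11 = 7

Delta = 7 (mod 11)


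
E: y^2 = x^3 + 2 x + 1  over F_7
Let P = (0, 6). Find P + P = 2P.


Doubling: s = (3 x1^2 + a) / (2 y1)
s = (3*0^2 + 2) / (2*6) mod 7 = 6
x3 = s^2 - 2 x1 mod 7 = 6^2 - 2*0 = 1
y3 = s (x1 - x3) - y1 mod 7 = 6 * (0 - 1) - 6 = 2

2P = (1, 2)


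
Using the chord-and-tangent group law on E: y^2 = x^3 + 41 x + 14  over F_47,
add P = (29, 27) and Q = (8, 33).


P != Q, so use the chord formula.
s = (y2 - y1) / (x2 - x1) = (6) / (26) mod 47 = 40
x3 = s^2 - x1 - x2 mod 47 = 40^2 - 29 - 8 = 12
y3 = s (x1 - x3) - y1 mod 47 = 40 * (29 - 12) - 27 = 42

P + Q = (12, 42)


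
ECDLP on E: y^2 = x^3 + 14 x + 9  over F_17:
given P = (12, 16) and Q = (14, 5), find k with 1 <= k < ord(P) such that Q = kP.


Enumerate multiples of P until we hit Q = (14, 5):
  1P = (12, 16)
  2P = (14, 5)
Match found at i = 2.

k = 2


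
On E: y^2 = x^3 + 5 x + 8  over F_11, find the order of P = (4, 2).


Compute successive multiples of P until we hit O:
  1P = (4, 2)
  2P = (6, 10)
  3P = (6, 1)
  4P = (4, 9)
  5P = O

ord(P) = 5


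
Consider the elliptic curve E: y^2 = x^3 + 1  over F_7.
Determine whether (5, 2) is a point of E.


Check whether y^2 = x^3 + 0 x + 1 (mod 7) for (x, y) = (5, 2).
LHS: y^2 = 2^2 mod 7 = 4
RHS: x^3 + 0 x + 1 = 5^3 + 0*5 + 1 mod 7 = 0
LHS != RHS

No, not on the curve


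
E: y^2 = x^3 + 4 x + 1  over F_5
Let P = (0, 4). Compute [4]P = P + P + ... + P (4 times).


k = 4 = 100_2 (binary, LSB first: 001)
Double-and-add from P = (0, 4):
  bit 0 = 0: acc unchanged = O
  bit 1 = 0: acc unchanged = O
  bit 2 = 1: acc = O + (3, 0) = (3, 0)

4P = (3, 0)


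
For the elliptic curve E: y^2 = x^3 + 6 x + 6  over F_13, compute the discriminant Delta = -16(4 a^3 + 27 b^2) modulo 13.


4 a^3 + 27 b^2 = 4*6^3 + 27*6^2 = 864 + 972 = 1836
Delta = -16 * (1836) = -29376
Delta mod 13 = 4

Delta = 4 (mod 13)


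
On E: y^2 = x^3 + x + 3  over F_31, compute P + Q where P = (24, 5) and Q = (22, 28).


P != Q, so use the chord formula.
s = (y2 - y1) / (x2 - x1) = (23) / (29) mod 31 = 4
x3 = s^2 - x1 - x2 mod 31 = 4^2 - 24 - 22 = 1
y3 = s (x1 - x3) - y1 mod 31 = 4 * (24 - 1) - 5 = 25

P + Q = (1, 25)


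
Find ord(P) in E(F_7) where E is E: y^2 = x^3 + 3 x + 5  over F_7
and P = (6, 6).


Compute successive multiples of P until we hit O:
  1P = (6, 6)
  2P = (4, 2)
  3P = (1, 4)
  4P = (1, 3)
  5P = (4, 5)
  6P = (6, 1)
  7P = O

ord(P) = 7


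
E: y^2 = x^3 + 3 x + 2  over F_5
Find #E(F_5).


For each x in F_5, count y with y^2 = x^3 + 3 x + 2 mod 5:
  x = 1: RHS = 1, y in [1, 4]  -> 2 point(s)
  x = 2: RHS = 1, y in [1, 4]  -> 2 point(s)
Affine points: 4. Add the point at infinity: total = 5.

#E(F_5) = 5


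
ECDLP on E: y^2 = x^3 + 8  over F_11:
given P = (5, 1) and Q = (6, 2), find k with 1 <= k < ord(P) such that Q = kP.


Enumerate multiples of P until we hit Q = (6, 2):
  1P = (5, 1)
  2P = (2, 7)
  3P = (8, 5)
  4P = (1, 8)
  5P = (6, 9)
  6P = (9, 0)
  7P = (6, 2)
Match found at i = 7.

k = 7


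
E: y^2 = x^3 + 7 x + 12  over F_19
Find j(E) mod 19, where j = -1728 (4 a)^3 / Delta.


Delta = -16(4 a^3 + 27 b^2) mod 19 = 10
-1728 * (4 a)^3 = -1728 * (4*7)^3 mod 19 = 7
j = 7 * 10^(-1) mod 19 = 14

j = 14 (mod 19)


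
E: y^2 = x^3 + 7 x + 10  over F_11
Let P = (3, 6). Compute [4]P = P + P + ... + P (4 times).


k = 4 = 100_2 (binary, LSB first: 001)
Double-and-add from P = (3, 6):
  bit 0 = 0: acc unchanged = O
  bit 1 = 0: acc unchanged = O
  bit 2 = 1: acc = O + (4, 6) = (4, 6)

4P = (4, 6)


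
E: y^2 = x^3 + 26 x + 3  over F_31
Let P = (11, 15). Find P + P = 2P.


Doubling: s = (3 x1^2 + a) / (2 y1)
s = (3*11^2 + 26) / (2*15) mod 31 = 14
x3 = s^2 - 2 x1 mod 31 = 14^2 - 2*11 = 19
y3 = s (x1 - x3) - y1 mod 31 = 14 * (11 - 19) - 15 = 28

2P = (19, 28)


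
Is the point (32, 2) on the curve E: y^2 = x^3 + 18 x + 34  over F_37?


Check whether y^2 = x^3 + 18 x + 34 (mod 37) for (x, y) = (32, 2).
LHS: y^2 = 2^2 mod 37 = 4
RHS: x^3 + 18 x + 34 = 32^3 + 18*32 + 34 mod 37 = 4
LHS = RHS

Yes, on the curve


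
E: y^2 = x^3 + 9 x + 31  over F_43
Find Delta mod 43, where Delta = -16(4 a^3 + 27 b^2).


4 a^3 + 27 b^2 = 4*9^3 + 27*31^2 = 2916 + 25947 = 28863
Delta = -16 * (28863) = -461808
Delta mod 43 = 12

Delta = 12 (mod 43)


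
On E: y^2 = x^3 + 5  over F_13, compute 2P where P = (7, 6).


k = 2 = 10_2 (binary, LSB first: 01)
Double-and-add from P = (7, 6):
  bit 0 = 0: acc unchanged = O
  bit 1 = 1: acc = O + (2, 0) = (2, 0)

2P = (2, 0)


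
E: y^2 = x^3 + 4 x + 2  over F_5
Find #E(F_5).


For each x in F_5, count y with y^2 = x^3 + 4 x + 2 mod 5:
  x = 3: RHS = 1, y in [1, 4]  -> 2 point(s)
Affine points: 2. Add the point at infinity: total = 3.

#E(F_5) = 3


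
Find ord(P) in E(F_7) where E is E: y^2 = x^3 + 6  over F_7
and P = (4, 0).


Compute successive multiples of P until we hit O:
  1P = (4, 0)
  2P = O

ord(P) = 2


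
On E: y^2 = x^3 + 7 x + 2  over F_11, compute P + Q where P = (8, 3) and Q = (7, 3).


P != Q, so use the chord formula.
s = (y2 - y1) / (x2 - x1) = (0) / (10) mod 11 = 0
x3 = s^2 - x1 - x2 mod 11 = 0^2 - 8 - 7 = 7
y3 = s (x1 - x3) - y1 mod 11 = 0 * (8 - 7) - 3 = 8

P + Q = (7, 8)


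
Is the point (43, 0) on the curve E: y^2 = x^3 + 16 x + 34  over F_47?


Check whether y^2 = x^3 + 16 x + 34 (mod 47) for (x, y) = (43, 0).
LHS: y^2 = 0^2 mod 47 = 0
RHS: x^3 + 16 x + 34 = 43^3 + 16*43 + 34 mod 47 = 0
LHS = RHS

Yes, on the curve


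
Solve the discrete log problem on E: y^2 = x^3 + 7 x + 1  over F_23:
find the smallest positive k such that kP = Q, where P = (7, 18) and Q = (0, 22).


Enumerate multiples of P until we hit Q = (0, 22):
  1P = (7, 18)
  2P = (18, 18)
  3P = (21, 5)
  4P = (11, 12)
  5P = (13, 14)
  6P = (6, 12)
  7P = (0, 1)
  8P = (5, 0)
  9P = (0, 22)
Match found at i = 9.

k = 9


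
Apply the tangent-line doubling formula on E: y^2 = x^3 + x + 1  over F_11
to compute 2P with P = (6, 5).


Doubling: s = (3 x1^2 + a) / (2 y1)
s = (3*6^2 + 1) / (2*5) mod 11 = 1
x3 = s^2 - 2 x1 mod 11 = 1^2 - 2*6 = 0
y3 = s (x1 - x3) - y1 mod 11 = 1 * (6 - 0) - 5 = 1

2P = (0, 1)


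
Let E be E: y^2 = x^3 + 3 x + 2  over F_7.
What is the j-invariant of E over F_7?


Delta = -16(4 a^3 + 27 b^2) mod 7 = 2
-1728 * (4 a)^3 = -1728 * (4*3)^3 mod 7 = 6
j = 6 * 2^(-1) mod 7 = 3

j = 3 (mod 7)


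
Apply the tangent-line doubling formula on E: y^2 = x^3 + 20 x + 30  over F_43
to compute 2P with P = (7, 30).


Doubling: s = (3 x1^2 + a) / (2 y1)
s = (3*7^2 + 20) / (2*30) mod 43 = 25
x3 = s^2 - 2 x1 mod 43 = 25^2 - 2*7 = 9
y3 = s (x1 - x3) - y1 mod 43 = 25 * (7 - 9) - 30 = 6

2P = (9, 6)


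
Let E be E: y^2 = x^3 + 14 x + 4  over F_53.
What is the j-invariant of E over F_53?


Delta = -16(4 a^3 + 27 b^2) mod 53 = 4
-1728 * (4 a)^3 = -1728 * (4*14)^3 mod 53 = 37
j = 37 * 4^(-1) mod 53 = 49

j = 49 (mod 53)


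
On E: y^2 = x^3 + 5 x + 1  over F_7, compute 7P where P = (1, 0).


k = 7 = 111_2 (binary, LSB first: 111)
Double-and-add from P = (1, 0):
  bit 0 = 1: acc = O + (1, 0) = (1, 0)
  bit 1 = 1: acc = (1, 0) + O = (1, 0)
  bit 2 = 1: acc = (1, 0) + O = (1, 0)

7P = (1, 0)


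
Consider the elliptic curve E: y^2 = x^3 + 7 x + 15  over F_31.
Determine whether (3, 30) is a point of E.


Check whether y^2 = x^3 + 7 x + 15 (mod 31) for (x, y) = (3, 30).
LHS: y^2 = 30^2 mod 31 = 1
RHS: x^3 + 7 x + 15 = 3^3 + 7*3 + 15 mod 31 = 1
LHS = RHS

Yes, on the curve


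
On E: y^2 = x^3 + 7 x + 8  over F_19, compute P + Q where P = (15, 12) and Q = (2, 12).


P != Q, so use the chord formula.
s = (y2 - y1) / (x2 - x1) = (0) / (6) mod 19 = 0
x3 = s^2 - x1 - x2 mod 19 = 0^2 - 15 - 2 = 2
y3 = s (x1 - x3) - y1 mod 19 = 0 * (15 - 2) - 12 = 7

P + Q = (2, 7)


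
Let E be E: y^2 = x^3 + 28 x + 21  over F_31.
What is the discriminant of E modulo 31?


4 a^3 + 27 b^2 = 4*28^3 + 27*21^2 = 87808 + 11907 = 99715
Delta = -16 * (99715) = -1595440
Delta mod 31 = 6

Delta = 6 (mod 31)


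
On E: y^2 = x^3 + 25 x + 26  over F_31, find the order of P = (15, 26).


Compute successive multiples of P until we hit O:
  1P = (15, 26)
  2P = (3, 2)
  3P = (17, 1)
  4P = (8, 26)
  5P = (8, 5)
  6P = (17, 30)
  7P = (3, 29)
  8P = (15, 5)
  ... (continuing to 9P)
  9P = O

ord(P) = 9


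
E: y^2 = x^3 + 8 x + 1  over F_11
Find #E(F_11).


For each x in F_11, count y with y^2 = x^3 + 8 x + 1 mod 11:
  x = 0: RHS = 1, y in [1, 10]  -> 2 point(s)
  x = 2: RHS = 3, y in [5, 6]  -> 2 point(s)
  x = 4: RHS = 9, y in [3, 8]  -> 2 point(s)
  x = 5: RHS = 1, y in [1, 10]  -> 2 point(s)
  x = 6: RHS = 1, y in [1, 10]  -> 2 point(s)
  x = 7: RHS = 4, y in [2, 9]  -> 2 point(s)
  x = 8: RHS = 5, y in [4, 7]  -> 2 point(s)
  x = 10: RHS = 3, y in [5, 6]  -> 2 point(s)
Affine points: 16. Add the point at infinity: total = 17.

#E(F_11) = 17


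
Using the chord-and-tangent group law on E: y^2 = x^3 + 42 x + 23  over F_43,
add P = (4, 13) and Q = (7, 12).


P != Q, so use the chord formula.
s = (y2 - y1) / (x2 - x1) = (42) / (3) mod 43 = 14
x3 = s^2 - x1 - x2 mod 43 = 14^2 - 4 - 7 = 13
y3 = s (x1 - x3) - y1 mod 43 = 14 * (4 - 13) - 13 = 33

P + Q = (13, 33)


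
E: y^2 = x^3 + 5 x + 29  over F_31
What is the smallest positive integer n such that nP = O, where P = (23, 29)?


Compute successive multiples of P until we hit O:
  1P = (23, 29)
  2P = (10, 5)
  3P = (17, 25)
  4P = (19, 15)
  5P = (9, 20)
  6P = (4, 12)
  7P = (20, 21)
  8P = (2, 27)
  ... (continuing to 40P)
  40P = O

ord(P) = 40


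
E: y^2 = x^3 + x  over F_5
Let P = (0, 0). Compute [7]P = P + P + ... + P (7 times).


k = 7 = 111_2 (binary, LSB first: 111)
Double-and-add from P = (0, 0):
  bit 0 = 1: acc = O + (0, 0) = (0, 0)
  bit 1 = 1: acc = (0, 0) + O = (0, 0)
  bit 2 = 1: acc = (0, 0) + O = (0, 0)

7P = (0, 0)


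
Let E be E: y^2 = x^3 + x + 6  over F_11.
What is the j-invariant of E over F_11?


Delta = -16(4 a^3 + 27 b^2) mod 11 = 4
-1728 * (4 a)^3 = -1728 * (4*1)^3 mod 11 = 2
j = 2 * 4^(-1) mod 11 = 6

j = 6 (mod 11)


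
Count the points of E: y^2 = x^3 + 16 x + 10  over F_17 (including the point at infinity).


For each x in F_17, count y with y^2 = x^3 + 16 x + 10 mod 17:
  x = 2: RHS = 16, y in [4, 13]  -> 2 point(s)
  x = 3: RHS = 0, y in [0]  -> 1 point(s)
  x = 4: RHS = 2, y in [6, 11]  -> 2 point(s)
  x = 6: RHS = 16, y in [4, 13]  -> 2 point(s)
  x = 8: RHS = 4, y in [2, 15]  -> 2 point(s)
  x = 9: RHS = 16, y in [4, 13]  -> 2 point(s)
  x = 11: RHS = 4, y in [2, 15]  -> 2 point(s)
  x = 12: RHS = 9, y in [3, 14]  -> 2 point(s)
  x = 13: RHS = 1, y in [1, 16]  -> 2 point(s)
  x = 15: RHS = 4, y in [2, 15]  -> 2 point(s)
Affine points: 19. Add the point at infinity: total = 20.

#E(F_17) = 20


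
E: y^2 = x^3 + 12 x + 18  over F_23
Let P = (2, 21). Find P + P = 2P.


Doubling: s = (3 x1^2 + a) / (2 y1)
s = (3*2^2 + 12) / (2*21) mod 23 = 17
x3 = s^2 - 2 x1 mod 23 = 17^2 - 2*2 = 9
y3 = s (x1 - x3) - y1 mod 23 = 17 * (2 - 9) - 21 = 21

2P = (9, 21)


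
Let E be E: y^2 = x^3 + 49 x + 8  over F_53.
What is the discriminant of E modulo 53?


4 a^3 + 27 b^2 = 4*49^3 + 27*8^2 = 470596 + 1728 = 472324
Delta = -16 * (472324) = -7557184
Delta mod 53 = 33

Delta = 33 (mod 53)


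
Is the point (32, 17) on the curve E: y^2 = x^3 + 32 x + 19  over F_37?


Check whether y^2 = x^3 + 32 x + 19 (mod 37) for (x, y) = (32, 17).
LHS: y^2 = 17^2 mod 37 = 30
RHS: x^3 + 32 x + 19 = 32^3 + 32*32 + 19 mod 37 = 30
LHS = RHS

Yes, on the curve


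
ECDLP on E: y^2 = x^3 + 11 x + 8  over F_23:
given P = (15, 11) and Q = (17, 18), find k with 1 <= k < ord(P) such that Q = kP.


Enumerate multiples of P until we hit Q = (17, 18):
  1P = (15, 11)
  2P = (9, 13)
  3P = (17, 5)
  4P = (0, 13)
  5P = (21, 22)
  6P = (14, 10)
  7P = (18, 9)
  8P = (16, 5)
  9P = (5, 21)
  10P = (4, 1)
  11P = (13, 18)
  12P = (13, 5)
  13P = (4, 22)
  14P = (5, 2)
  15P = (16, 18)
  16P = (18, 14)
  17P = (14, 13)
  18P = (21, 1)
  19P = (0, 10)
  20P = (17, 18)
Match found at i = 20.

k = 20


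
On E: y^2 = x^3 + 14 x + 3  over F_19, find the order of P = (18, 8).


Compute successive multiples of P until we hit O:
  1P = (18, 8)
  2P = (13, 8)
  3P = (7, 11)
  4P = (17, 9)
  5P = (4, 16)
  6P = (14, 6)
  7P = (11, 5)
  8P = (15, 15)
  ... (continuing to 20P)
  20P = O

ord(P) = 20
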